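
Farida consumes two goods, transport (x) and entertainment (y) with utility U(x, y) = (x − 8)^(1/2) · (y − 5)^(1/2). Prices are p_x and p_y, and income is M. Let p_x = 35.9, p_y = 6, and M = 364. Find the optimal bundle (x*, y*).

MRS = (y−5)/(x−8). Tangency with p_x/p_y gives y−5 = (p_x/p_y)·(x−8).
After buying the subsistence bundle (8, 5), a share 0.5 of the remaining income goes to x: x* = 8 + 0.5·(M − 8p_x − 5p_y)/p_x.
Discretionary income = 364 − 8·35.9 − 5·6 = 46.8; x* = 8 + 0.5·46.8/35.9 = 8.6518; y* = 5 + 0.5·46.8/6 = 8.9.

x* = 8.6518, y* = 8.9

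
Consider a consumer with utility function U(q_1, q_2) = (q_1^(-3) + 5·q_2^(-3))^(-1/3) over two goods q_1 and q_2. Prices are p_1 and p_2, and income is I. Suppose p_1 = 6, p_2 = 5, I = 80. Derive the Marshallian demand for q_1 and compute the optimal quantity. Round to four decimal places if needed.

q_1* = 5.7864

From the CES first-order condition, (1/5)·(q_2/q_1)^(4) = p_1/p_2.
Hence q_2/q_1 = (5·p_1/p_2)^(1/(4)), i.e. raised to the 0.25 power.
Substitute q_2 = (q_2/q_1)·q_1 into the budget: q_1* = I/(p_1 + p_2·(q_2/q_1)).
Numerically q_2/q_1 = 1.565085, so q_1* = 80/(6 + 5·1.565085) = 5.7864.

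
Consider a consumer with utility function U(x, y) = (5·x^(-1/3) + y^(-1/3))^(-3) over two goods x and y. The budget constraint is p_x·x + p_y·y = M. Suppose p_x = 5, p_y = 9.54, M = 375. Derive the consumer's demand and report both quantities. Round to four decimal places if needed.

MU_x ∝ 5·x^(-4/3), MU_y ∝ y^(-4/3), so MRS = 5·(y/x)^(4/3) = p_x/p_y.
Hence y/x = ((1/5)·p_x/p_y)^(1/(4/3)), i.e. raised to the 0.75 power.
Substitute y = (y/x)·x into the budget: x* = M/(p_x + p_y·(y/x)).
Numerically y/x = 0.184221, so x* = 375/(5 + 9.54·0.184221) = 55.4942 and y* = 0.184221·55.4942 = 10.2232.

x* = 55.4942, y* = 10.2232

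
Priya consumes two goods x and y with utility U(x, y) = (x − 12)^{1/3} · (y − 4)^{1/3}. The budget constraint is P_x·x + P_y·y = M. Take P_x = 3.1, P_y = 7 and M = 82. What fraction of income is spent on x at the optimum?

share on x = 0.5561

MRS = (y−4)/(x−12). Tangency with P_x/P_y gives y−4 = (P_x/P_y)·(x−12).
Substituting into the budget: x* = 12 + 0.5·(M − 12·P_x − 4·P_y)/P_x, and y* = 4 + 0.5·(…)/P_y.
Discretionary income = 82 − 12·3.1 − 4·7 = 16.8; x* = 12 + 0.5·16.8/3.1 = 14.7097; y* = 4 + 0.5·16.8/7 = 5.2.
Expenditure on x: 3.1·14.7097 = 45.6; share = 0.5561.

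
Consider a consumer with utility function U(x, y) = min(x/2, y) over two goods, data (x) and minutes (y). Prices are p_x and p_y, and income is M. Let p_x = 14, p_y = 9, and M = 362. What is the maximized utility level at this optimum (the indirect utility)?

Here 2·14 + 9 = 37, giving x* = 19.5676 and y* = 9.7838.
Utility at the optimum: U(19.5676, 9.7838) = 9.7838.

V = 9.7838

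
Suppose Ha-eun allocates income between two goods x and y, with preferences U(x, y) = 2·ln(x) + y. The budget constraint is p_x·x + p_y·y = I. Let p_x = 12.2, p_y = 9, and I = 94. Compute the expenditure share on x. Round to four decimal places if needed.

So x*(p_x,p_y) = 2·p_y/p_x, independent of income; and y* = (I − 2·p_y)/p_y.
At the given prices: x* = 2·9/12.2 = 1.4754, and y* = 8.4444.
Expenditure on x: 12.2·1.4754 = 18; share = 0.1915.

share on x = 0.1915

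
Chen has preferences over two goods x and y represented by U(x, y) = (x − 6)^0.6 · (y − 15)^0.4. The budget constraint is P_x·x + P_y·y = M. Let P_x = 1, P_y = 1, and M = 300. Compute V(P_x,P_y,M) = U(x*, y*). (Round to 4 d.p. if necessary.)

MRS = (3/2)·(y−15)/(x−6). Tangency with P_x/P_y gives y−15 = (2/3)·(P_x/P_y)·(x−6).
After buying the subsistence bundle (6, 15), a share 0.6 of the remaining income goes to x: x* = 6 + 0.6·(M − 6P_x − 15P_y)/P_x.
Discretionary income = 300 − 6·1 − 15·1 = 279; x* = 6 + 0.6·279/1 = 173.4; y* = 15 + 0.4·279/1 = 126.6.
Utility at the optimum: U(173.4, 126.6) = 142.3374.

V = 142.3374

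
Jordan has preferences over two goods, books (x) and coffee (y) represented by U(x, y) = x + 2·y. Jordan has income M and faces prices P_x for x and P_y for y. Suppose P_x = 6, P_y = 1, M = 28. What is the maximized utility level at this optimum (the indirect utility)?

Linear utility — the consumer picks whichever good has higher MU/price: 1/6 = 0.1667 vs 2/1 = 2.
y gives more utility per dollar, so spend all income on y: y* = M/P_y, x* = 0.
Numerically: x* = 0, y* = 28.
Utility at the optimum: U(0, 28) = 56.

V = 56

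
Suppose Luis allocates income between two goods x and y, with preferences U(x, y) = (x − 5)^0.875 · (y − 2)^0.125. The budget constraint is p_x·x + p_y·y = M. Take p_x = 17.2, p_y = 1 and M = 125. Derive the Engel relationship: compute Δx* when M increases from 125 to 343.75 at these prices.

Substituting into the budget: x* = 5 + 0.875·(M − 5·p_x − 2·p_y)/p_x, and y* = 2 + 0.125·(…)/p_y.
Discretionary income = 125 − 5·17.2 − 2·1 = 37; x* = 5 + 0.875·37/17.2 = 6.8823.
At M' = 343.75: x* = 18.0105. Change: 18.0105 − 6.8823 = 11.1283.

Δx* = 11.1283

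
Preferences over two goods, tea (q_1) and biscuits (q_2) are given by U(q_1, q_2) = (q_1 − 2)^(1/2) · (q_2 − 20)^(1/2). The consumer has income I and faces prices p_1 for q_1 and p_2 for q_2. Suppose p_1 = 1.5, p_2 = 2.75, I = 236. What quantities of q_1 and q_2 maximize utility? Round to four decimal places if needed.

q_1* = 61.3333, q_2* = 52.3636

MRS = (q_2−20)/(q_1−2). Tangency with p_1/p_2 gives q_2−20 = (p_1/p_2)·(q_1−2).
Substituting into the budget: q_1* = 2 + 0.5·(I − 2·p_1 − 20·p_2)/p_1, and q_2* = 20 + 0.5·(…)/p_2.
Discretionary income = 236 − 2·1.5 − 20·2.75 = 178; q_1* = 2 + 0.5·178/1.5 = 61.3333; q_2* = 20 + 0.5·178/2.75 = 52.3636.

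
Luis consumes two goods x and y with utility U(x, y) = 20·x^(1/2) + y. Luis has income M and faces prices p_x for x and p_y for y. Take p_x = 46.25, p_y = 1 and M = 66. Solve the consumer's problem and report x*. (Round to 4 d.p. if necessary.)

x* = 0.0467

Utility is quasi-linear in y; the FOC for x is 10/√x = p_x/p_y.
Solve: √x = 10·p_y/p_x, so x*(p_x,p_y) = (10·p_y/p_x)², and y* = (M − p_x·x*)/p_y.
Plugging in: x* = (10·1/46.25)² = 0.0467.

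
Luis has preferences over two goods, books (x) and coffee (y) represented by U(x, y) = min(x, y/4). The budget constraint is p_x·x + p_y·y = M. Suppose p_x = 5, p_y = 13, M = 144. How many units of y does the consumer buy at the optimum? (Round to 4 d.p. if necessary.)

y* = 10.1053

With perfect complements, no substitution: consume in ratio x:y = 1:4.
Budget: p_x·x + p_y·4·x = M, so (p_x + 4·p_y)·x = M.
Demand: x*(p_x,p_y,M) = M/(p_x + 4·p_y), y* = 4·M/(p_x + 4·p_y).
Here 5 + 4·13 = 57, giving y* = 10.1053.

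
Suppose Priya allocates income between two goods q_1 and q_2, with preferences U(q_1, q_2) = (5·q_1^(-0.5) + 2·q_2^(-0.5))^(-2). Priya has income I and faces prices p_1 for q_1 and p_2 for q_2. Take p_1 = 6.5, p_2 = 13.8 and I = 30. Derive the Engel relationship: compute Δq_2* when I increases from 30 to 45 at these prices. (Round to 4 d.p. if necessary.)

MRS = MU_q_1/MU_q_2 = (5/2)·(q_2/q_1)^(1.5). Set equal to p_1/p_2.
Solve for the ratio: q_2/q_1 = [(2/5)·p_1/p_2]^(2/3).
With the ratio pinned down, the budget gives q_1* = I/(p_1 + p_2·(q_2/q_1)) and q_2* = (q_2/q_1)·q_1*.
Numerically q_2/q_1 = 0.328647, so q_1* = 30/(6.5 + 13.8·0.328647) = 2.7185 and q_2* = 0.328647·2.7185 = 0.8934.
At I' = 45: q_2* = 1.3402. Change: 1.3402 − 0.8934 = 0.4467.

Δq_2* = 0.4467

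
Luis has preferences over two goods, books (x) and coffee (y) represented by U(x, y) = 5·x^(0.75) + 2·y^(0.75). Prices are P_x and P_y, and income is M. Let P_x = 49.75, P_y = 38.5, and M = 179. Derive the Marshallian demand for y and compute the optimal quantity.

MRS = MU_x/MU_y = (5/2)·(y/x)^(0.25). Set equal to P_x/P_y.
Hence y/x = ((2/5)·P_x/P_y)^(1/(0.25)), i.e. raised to the 4 power.
Substitute y = (y/x)·x into the budget: x* = M/(P_x + P_y·(y/x)).
Numerically y/x = 0.071379, so x* = 179/(49.75 + 38.5·0.071379) = 3.4096 and y* = 0.071379·3.4096 = 0.2434.

y* = 0.2434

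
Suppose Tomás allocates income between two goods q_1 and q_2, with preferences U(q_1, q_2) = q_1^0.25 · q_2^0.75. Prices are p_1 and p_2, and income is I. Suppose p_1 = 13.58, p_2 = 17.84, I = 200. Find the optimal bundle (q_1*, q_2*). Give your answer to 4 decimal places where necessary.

q_1* = 3.6819, q_2* = 8.4081

Tangency: MRS = (1/3)·q_2/q_1 = p_1/p_2.
So 0.25·p_2·q_2 = 0.75·p_1·q_1; combined with the budget, a share 0.25 of income goes to q_1.
Demand: q_1*(p_1,p_2,I) = 0.25·I/p_1 and q_2* = 0.75·I/p_2.
At p_1=13.58, p_2=17.84, I=200: q_1* = 0.25·200/13.58 = 3.6819, q_2* = 8.4081.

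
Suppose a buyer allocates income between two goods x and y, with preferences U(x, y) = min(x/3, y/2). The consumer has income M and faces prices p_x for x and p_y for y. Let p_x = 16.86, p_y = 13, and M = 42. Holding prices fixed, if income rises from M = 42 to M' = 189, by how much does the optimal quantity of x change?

Leontief preferences: the optimum is at the kink where x/3 = y/2, i.e. y = (2/3)·x.
Budget: p_x·x + p_y·(2/3)·x = M, so (3·p_x + 2·p_y)·x = 3·M.
Demand: x*(p_x,p_y,M) = 3·M/(3·p_x + 2·p_y), y* = 2·M/(3·p_x + 2·p_y).
Here 3·16.86 + 2·13 = 76.58, giving x* = 1.6453.
At M' = 189: x* = 7.404. Change: 7.404 − 1.6453 = 5.7587.

Δx* = 5.7587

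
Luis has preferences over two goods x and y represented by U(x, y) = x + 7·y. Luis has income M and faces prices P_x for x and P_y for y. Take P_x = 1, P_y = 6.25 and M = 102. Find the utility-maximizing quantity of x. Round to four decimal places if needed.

y gives more utility per dollar, so spend all income on y: y* = M/P_y, x* = 0.
Numerically: x* = 0, y* = 16.32.

x* = 0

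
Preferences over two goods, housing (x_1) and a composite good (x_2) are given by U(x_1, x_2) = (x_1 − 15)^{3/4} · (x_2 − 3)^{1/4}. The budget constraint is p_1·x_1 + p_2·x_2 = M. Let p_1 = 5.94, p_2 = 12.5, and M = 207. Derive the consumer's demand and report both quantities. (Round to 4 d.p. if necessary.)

x_1* = 25.1515, x_2* = 4.608

Let x_1' = x_1−15, x_2' = x_2−3. MRS = 3·x_2'/x_1' = p_1/p_2.
After buying the subsistence bundle (15, 3), a share 0.75 of the remaining income goes to x_1: x_1* = 15 + 0.75·(M − 15p_1 − 3p_2)/p_1.
Discretionary income = 207 − 15·5.94 − 3·12.5 = 80.4; x_1* = 15 + 0.75·80.4/5.94 = 25.1515; x_2* = 3 + 0.25·80.4/12.5 = 4.608.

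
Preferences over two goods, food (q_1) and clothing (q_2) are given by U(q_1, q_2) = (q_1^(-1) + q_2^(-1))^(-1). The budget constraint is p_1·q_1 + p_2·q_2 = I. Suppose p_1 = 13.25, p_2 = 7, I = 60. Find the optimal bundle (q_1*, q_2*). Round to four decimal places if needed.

q_1* = 2.6223, q_2* = 3.6078

With the ratio pinned down, the budget gives q_1* = I/(p_1 + p_2·(q_2/q_1)) and q_2* = (q_2/q_1)·q_1*.
Numerically q_2/q_1 = 1.375811, so q_1* = 60/(13.25 + 7·1.375811) = 2.6223 and q_2* = 1.375811·2.6223 = 3.6078.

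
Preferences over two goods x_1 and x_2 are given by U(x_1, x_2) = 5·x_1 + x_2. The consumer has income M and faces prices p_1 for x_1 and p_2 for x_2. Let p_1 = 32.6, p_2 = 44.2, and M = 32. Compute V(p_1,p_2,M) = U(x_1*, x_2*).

V = 4.908

Linear utility — the consumer picks whichever good has higher MU/price: 5/32.6 = 0.1534 vs 1/44.2 = 0.0226.
x_1 gives more utility per dollar, so spend all income on x_1: x_1* = M/p_1, x_2* = 0.
Numerically: x_1* = 0.9816, x_2* = 0.
Utility at the optimum: U(0.9816, 0) = 4.908.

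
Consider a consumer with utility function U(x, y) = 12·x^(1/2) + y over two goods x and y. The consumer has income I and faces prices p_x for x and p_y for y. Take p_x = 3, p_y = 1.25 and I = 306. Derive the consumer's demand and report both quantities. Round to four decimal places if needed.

x* = 6.25, y* = 229.8

MU_x = 6/√x, MU_y = 1. Tangency: 6/√x = p_x/p_y.
Thus x* = (6·p_y/p_x)² — independent of I — with the rest of income spent on y.
Plugging in: x* = (6·1.25/3)² = 6.25, y* = 229.8.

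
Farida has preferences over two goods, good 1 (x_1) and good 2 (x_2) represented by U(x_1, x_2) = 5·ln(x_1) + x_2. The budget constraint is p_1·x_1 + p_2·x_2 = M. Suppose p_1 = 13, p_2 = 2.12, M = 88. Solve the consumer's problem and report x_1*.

Set MRS = p_1/p_2: (5/x_1)/1 = p_1/p_2.
So x_1*(p_1,p_2) = 5·p_2/p_1, independent of income; and x_2* = (M − 5·p_2)/p_2.
At the given prices: x_1* = 5·2.12/13 = 0.8154.

x_1* = 0.8154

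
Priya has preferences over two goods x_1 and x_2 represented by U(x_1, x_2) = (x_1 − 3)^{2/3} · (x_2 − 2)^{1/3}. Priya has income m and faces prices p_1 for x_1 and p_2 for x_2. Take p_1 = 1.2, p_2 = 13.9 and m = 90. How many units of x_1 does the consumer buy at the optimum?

x_1* = 35.5556

Let x_1' = x_1−3, x_2' = x_2−2. MRS = 2·x_2'/x_1' = p_1/p_2.
Substituting into the budget: x_1* = 3 + 2/3·(m − 3·p_1 − 2·p_2)/p_1, and x_2* = 2 + 1/3·(…)/p_2.
Discretionary income = 90 − 3·1.2 − 2·13.9 = 58.6; x_1* = 3 + 2/3·58.6/1.2 = 35.5556.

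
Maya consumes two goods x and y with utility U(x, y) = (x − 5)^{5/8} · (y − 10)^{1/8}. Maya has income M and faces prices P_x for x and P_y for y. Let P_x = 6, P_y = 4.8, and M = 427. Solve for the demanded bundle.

x* = 53.4722, y* = 22.1181

MRS = 5·(y−10)/(x−5). Tangency with P_x/P_y gives y−10 = (1/5)·(P_x/P_y)·(x−5).
After buying the subsistence bundle (5, 10), a share 5/6 of the remaining income goes to x: x* = 5 + 5/6·(M − 5P_x − 10P_y)/P_x.
Discretionary income = 427 − 5·6 − 10·4.8 = 349; x* = 5 + 5/6·349/6 = 53.4722; y* = 10 + 1/6·349/4.8 = 22.1181.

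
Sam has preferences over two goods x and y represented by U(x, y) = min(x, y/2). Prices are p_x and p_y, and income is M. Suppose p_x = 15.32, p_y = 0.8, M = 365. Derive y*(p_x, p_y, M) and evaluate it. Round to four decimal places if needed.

Leontief preferences: the optimum is at the kink where x/1 = y/2, i.e. y = 2·x.
Budget: p_x·x + p_y·2·x = M, so (p_x + 2·p_y)·x = M.
Demand: x*(p_x,p_y,M) = M/(p_x + 2·p_y), y* = 2·M/(p_x + 2·p_y).
Here 15.32 + 2·0.8 = 16.92, giving y* = 43.1442.

y* = 43.1442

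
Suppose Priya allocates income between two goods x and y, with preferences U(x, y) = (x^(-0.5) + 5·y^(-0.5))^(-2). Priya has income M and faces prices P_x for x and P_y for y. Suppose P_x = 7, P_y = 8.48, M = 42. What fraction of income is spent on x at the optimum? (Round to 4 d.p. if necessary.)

MU_x ∝ x^(-1.5), MU_y ∝ 5·y^(-1.5), so MRS = (1/5)·(y/x)^(1.5) = P_x/P_y.
Hence y/x = (5·P_x/P_y)^(1/(1.5)), i.e. raised to the 2/3 power.
With the ratio pinned down, the budget gives x* = M/(P_x + P_y·(y/x)) and y* = (y/x)·x*.
Numerically y/x = 2.573049, so x* = 42/(7 + 8.48·2.573049) = 1.4573 and y* = 2.573049·1.4573 = 3.7498.
Expenditure on x: 7·1.4573 = 10.2014; share = 0.2429.

share on x = 0.2429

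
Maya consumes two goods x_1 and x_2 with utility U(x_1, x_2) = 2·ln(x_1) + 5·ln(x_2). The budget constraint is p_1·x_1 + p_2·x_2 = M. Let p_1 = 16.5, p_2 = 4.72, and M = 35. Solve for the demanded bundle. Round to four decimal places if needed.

x_1* = 0.6061, x_2* = 5.2966

The MRS is (2/5)·x_2/x_1. Set MRS = p_1/p_2.
So 2·p_2·x_2 = 5·p_1·x_1; combined with the budget, a share 2/7 of income goes to x_1.
Demand: x_1*(p_1,p_2,M) = 2/7·M/p_1 and x_2* = 5/7·M/p_2.
At p_1=16.5, p_2=4.72, M=35: x_1* = 2/7·35/16.5 = 0.6061, x_2* = 5.2966.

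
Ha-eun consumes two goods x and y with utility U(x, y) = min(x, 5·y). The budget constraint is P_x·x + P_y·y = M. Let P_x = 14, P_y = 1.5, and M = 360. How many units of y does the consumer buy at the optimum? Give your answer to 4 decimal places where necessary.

y* = 5.035

Leontief preferences: the optimum is at the kink where x/5 = y/1, i.e. y = (1/5)·x.
Budget: P_x·x + P_y·(1/5)·x = M, so (5·P_x + P_y)·x = 5·M.
Demand: x*(P_x,P_y,M) = 5·M/(5·P_x + P_y), y* = M/(5·P_x + P_y).
Here 5·14 + 1.5 = 71.5, giving y* = 5.035.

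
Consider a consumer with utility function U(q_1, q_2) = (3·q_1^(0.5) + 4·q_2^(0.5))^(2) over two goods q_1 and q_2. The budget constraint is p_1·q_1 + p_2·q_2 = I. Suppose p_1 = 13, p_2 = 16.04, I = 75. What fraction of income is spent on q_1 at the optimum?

share on q_1 = 0.4097

MU_q_1 ∝ 3·q_1^(-0.5), MU_q_2 ∝ 4·q_2^(-0.5), so MRS = (3/4)·(q_2/q_1)^(0.5) = p_1/p_2.
Hence q_2/q_1 = ((4/3)·p_1/p_2)^(1/(0.5)), i.e. raised to the 2 power.
Substitute q_2 = (q_2/q_1)·q_1 into the budget: q_1* = I/(p_1 + p_2·(q_2/q_1)).
Numerically q_2/q_1 = 1.167765, so q_1* = 75/(13 + 16.04·1.167765) = 2.3636 and q_2* = 1.167765·2.3636 = 2.7602.
Expenditure on q_1: 13·2.3636 = 30.7271; share = 0.4097.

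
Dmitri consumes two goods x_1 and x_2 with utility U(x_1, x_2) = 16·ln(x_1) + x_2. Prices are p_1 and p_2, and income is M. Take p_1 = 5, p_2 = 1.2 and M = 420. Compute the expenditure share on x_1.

MU_x_1 = 16/x_1, MU_x_2 = 1. Tangency: 16/x_1 = p_1/p_2.
So x_1*(p_1,p_2) = 16·p_2/p_1, independent of income; and x_2* = (M − 16·p_2)/p_2.
At the given prices: x_1* = 16·1.2/5 = 3.84, and x_2* = 334.
Expenditure on x_1: 5·3.84 = 19.2; share = 0.0457.

share on x_1 = 0.0457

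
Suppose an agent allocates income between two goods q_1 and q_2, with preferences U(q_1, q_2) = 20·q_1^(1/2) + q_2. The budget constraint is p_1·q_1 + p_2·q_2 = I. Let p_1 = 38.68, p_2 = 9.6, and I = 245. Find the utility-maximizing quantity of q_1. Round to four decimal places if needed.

q_1* = 6.1598

Set MRS = p_1/p_2: 10·q_1^(−1/2) = p_1/p_2.
Solve: √q_1 = 10·p_2/p_1, so q_1*(p_1,p_2) = (10·p_2/p_1)², and q_2* = (I − p_1·q_1*)/p_2.
Plugging in: q_1* = (10·9.6/38.68)² = 6.1598.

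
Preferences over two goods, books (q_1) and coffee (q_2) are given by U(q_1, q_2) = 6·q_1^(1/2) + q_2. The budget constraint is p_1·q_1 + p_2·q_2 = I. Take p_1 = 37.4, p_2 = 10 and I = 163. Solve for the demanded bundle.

q_1* = 0.6434, q_2* = 13.8936

MU_q_1 = 3/√q_1, MU_q_2 = 1. Tangency: 3/√q_1 = p_1/p_2.
Solve: √q_1 = 3·p_2/p_1, so q_1*(p_1,p_2) = (3·p_2/p_1)², and q_2* = (I − p_1·q_1*)/p_2.
Plugging in: q_1* = (3·10/37.4)² = 0.6434, q_2* = 13.8936.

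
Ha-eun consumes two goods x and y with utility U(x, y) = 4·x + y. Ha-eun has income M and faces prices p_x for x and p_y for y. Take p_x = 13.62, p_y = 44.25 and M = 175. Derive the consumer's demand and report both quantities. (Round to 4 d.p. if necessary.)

Linear utility — the consumer picks whichever good has higher MU/price: 4/13.62 = 0.2937 vs 1/44.25 = 0.0226.
x gives more utility per dollar, so spend all income on x: x* = M/p_x, y* = 0.
Numerically: x* = 12.8488, y* = 0.

x* = 12.8488, y* = 0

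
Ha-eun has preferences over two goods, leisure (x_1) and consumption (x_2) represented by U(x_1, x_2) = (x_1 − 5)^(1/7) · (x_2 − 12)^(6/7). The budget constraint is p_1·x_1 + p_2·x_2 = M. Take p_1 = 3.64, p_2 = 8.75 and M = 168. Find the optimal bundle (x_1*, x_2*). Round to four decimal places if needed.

MRS = (1/6)·(x_2−12)/(x_1−5). Tangency with p_1/p_2 gives x_2−12 = 6·(p_1/p_2)·(x_1−5).
Substituting into the budget: x_1* = 5 + 1/7·(M − 5·p_1 − 12·p_2)/p_1, and x_2* = 12 + 6/7·(…)/p_2.
Discretionary income = 168 − 5·3.64 − 12·8.75 = 44.8; x_1* = 5 + 1/7·44.8/3.64 = 6.7582; x_2* = 12 + 6/7·44.8/8.75 = 16.3886.

x_1* = 6.7582, x_2* = 16.3886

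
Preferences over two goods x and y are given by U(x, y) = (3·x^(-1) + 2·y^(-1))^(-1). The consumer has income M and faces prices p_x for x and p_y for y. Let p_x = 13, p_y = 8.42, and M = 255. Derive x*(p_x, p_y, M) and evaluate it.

x* = 11.8371

From the CES first-order condition, (3/2)·(y/x)^(2) = p_x/p_y.
Solve for the ratio: y/x = [(2/3)·p_x/p_y]^(0.5).
Substitute y = (y/x)·x into the budget: x* = M/(p_x + p_y·(y/x)).
Numerically y/x = 1.014542, so x* = 255/(13 + 8.42·1.014542) = 11.8371.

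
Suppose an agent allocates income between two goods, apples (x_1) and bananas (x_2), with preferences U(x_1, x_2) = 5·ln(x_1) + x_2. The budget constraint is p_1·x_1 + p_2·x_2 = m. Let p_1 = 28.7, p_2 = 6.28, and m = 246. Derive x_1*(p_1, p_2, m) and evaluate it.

MU_x_1 = 5/x_1, MU_x_2 = 1. Tangency: 5/x_1 = p_1/p_2.
So x_1*(p_1,p_2) = 5·p_2/p_1, independent of income; and x_2* = (m − 5·p_2)/p_2.
At the given prices: x_1* = 5·6.28/28.7 = 1.0941.

x_1* = 1.0941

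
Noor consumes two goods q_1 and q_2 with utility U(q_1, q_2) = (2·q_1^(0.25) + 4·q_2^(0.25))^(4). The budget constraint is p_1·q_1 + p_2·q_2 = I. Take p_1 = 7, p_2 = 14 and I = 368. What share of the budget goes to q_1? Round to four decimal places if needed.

share on q_1 = 0.3333

MRS = MU_q_1/MU_q_2 = (1/2)·(q_2/q_1)^(0.75). Set equal to p_1/p_2.
Hence q_2/q_1 = (2·p_1/p_2)^(1/(0.75)), i.e. raised to the 4/3 power.
Substitute q_2 = (q_2/q_1)·q_1 into the budget: q_1* = I/(p_1 + p_2·(q_2/q_1)).
Numerically q_2/q_1 = 1, so q_1* = 368/(7 + 14·1) = 17.5238 and q_2* = 1·17.5238 = 17.5238.
Expenditure on q_1: 7·17.5238 = 122.6667; share = 0.3333.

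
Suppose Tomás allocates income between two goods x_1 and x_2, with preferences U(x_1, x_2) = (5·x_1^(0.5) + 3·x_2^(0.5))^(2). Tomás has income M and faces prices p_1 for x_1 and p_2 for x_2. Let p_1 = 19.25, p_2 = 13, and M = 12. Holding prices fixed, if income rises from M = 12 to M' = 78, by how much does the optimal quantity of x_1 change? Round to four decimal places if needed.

From the CES first-order condition, (5/3)·(x_2/x_1)^(0.5) = p_1/p_2.
Hence x_2/x_1 = ((3/5)·p_1/p_2)^(1/(0.5)), i.e. raised to the 2 power.
With the ratio pinned down, the budget gives x_1* = M/(p_1 + p_2·(x_2/x_1)) and x_2* = (x_2/x_1)·x_1*.
Numerically x_2/x_1 = 0.789364, so x_1* = 12/(19.25 + 13·0.789364) = 0.4066.
At M' = 78: x_1* = 2.643. Change: 2.643 − 0.4066 = 2.2364.

Δx_1* = 2.2364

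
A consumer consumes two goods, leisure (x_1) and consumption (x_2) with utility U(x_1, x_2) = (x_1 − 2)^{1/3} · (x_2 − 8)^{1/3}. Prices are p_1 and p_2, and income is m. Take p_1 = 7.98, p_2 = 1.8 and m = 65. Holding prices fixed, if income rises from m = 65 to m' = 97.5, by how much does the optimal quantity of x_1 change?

Δx_1* = 2.0363

Substituting into the budget: x_1* = 2 + 0.5·(m − 2·p_1 − 8·p_2)/p_1, and x_2* = 8 + 0.5·(…)/p_2.
Discretionary income = 65 − 2·7.98 − 8·1.8 = 34.64; x_1* = 2 + 0.5·34.64/7.98 = 4.1704.
At m' = 97.5: x_1* = 6.2068. Change: 6.2068 − 4.1704 = 2.0363.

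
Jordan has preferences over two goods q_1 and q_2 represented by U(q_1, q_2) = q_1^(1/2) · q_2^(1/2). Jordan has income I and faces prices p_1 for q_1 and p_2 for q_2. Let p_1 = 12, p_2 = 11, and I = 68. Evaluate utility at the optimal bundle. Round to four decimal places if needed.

V = 2.9593

Tangency: MRS = q_2/q_1 = p_1/p_2.
So 0.5·p_2·q_2 = 0.5·p_1·q_1; combined with the budget, a share 0.5 of income goes to q_1.
Demand: q_1*(p_1,p_2,I) = 0.5·I/p_1 and q_2* = 0.5·I/p_2.
At p_1=12, p_2=11, I=68: q_1* = 0.5·68/12 = 2.8333, q_2* = 3.0909.
Utility at the optimum: U(2.8333, 3.0909) = 2.9593.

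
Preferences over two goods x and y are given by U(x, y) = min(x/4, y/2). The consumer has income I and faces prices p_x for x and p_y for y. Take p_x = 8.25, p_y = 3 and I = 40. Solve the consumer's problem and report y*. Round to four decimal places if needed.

Leontief preferences: the optimum is at the kink where x/4 = y/2, i.e. y = (1/2)·x.
Budget: p_x·x + p_y·(1/2)·x = I, so (4·p_x + 2·p_y)·x = 4·I.
Demand: x*(p_x,p_y,I) = 4·I/(4·p_x + 2·p_y), y* = 2·I/(4·p_x + 2·p_y).
Here 4·8.25 + 2·3 = 39, giving y* = 2.0513.

y* = 2.0513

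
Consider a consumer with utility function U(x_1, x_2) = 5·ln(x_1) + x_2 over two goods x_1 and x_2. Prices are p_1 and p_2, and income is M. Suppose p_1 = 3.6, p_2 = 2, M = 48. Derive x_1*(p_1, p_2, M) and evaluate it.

x_1* = 2.7778

MU_x_1 = 5/x_1, MU_x_2 = 1. Tangency: 5/x_1 = p_1/p_2.
So x_1*(p_1,p_2) = 5·p_2/p_1, independent of income; and x_2* = (M − 5·p_2)/p_2.
At the given prices: x_1* = 5·2/3.6 = 2.7778.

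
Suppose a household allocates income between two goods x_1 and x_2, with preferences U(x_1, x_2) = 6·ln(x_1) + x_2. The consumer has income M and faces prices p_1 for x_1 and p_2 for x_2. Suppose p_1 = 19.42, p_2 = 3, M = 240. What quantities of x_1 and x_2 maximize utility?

Set MRS = p_1/p_2: (6/x_1)/1 = p_1/p_2.
So x_1*(p_1,p_2) = 6·p_2/p_1, independent of income; and x_2* = (M − 6·p_2)/p_2.
At the given prices: x_1* = 6·3/19.42 = 0.9269, and x_2* = 74.

x_1* = 0.9269, x_2* = 74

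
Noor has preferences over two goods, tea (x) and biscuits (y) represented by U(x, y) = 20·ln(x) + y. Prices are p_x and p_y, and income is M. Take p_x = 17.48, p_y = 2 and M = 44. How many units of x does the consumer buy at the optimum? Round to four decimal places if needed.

MU_x = 20/x, MU_y = 1. Tangency: 20/x = p_x/p_y.
So x*(p_x,p_y) = 20·p_y/p_x, independent of income; and y* = (M − 20·p_y)/p_y.
At the given prices: x* = 20·2/17.48 = 2.2883.

x* = 2.2883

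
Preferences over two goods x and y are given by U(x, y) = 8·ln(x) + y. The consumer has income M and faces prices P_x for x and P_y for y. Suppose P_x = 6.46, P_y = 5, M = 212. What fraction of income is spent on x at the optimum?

share on x = 0.1887

MU_x = 8/x, MU_y = 1. Tangency: 8/x = P_x/P_y.
So x*(P_x,P_y) = 8·P_y/P_x, independent of income; and y* = (M − 8·P_y)/P_y.
At the given prices: x* = 8·5/6.46 = 6.192, and y* = 34.4.
Expenditure on x: 6.46·6.192 = 40; share = 0.1887.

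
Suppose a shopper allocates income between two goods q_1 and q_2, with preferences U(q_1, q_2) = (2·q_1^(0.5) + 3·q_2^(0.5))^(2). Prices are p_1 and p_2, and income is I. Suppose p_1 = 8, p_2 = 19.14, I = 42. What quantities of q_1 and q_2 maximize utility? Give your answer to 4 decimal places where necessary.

q_1* = 2.7056, q_2* = 1.0635

Substitute q_2 = (q_2/q_1)·q_1 into the budget: q_1* = I/(p_1 + p_2·(q_2/q_1)).
Numerically q_2/q_1 = 0.393078, so q_1* = 42/(8 + 19.14·0.393078) = 2.7056 and q_2* = 0.393078·2.7056 = 1.0635.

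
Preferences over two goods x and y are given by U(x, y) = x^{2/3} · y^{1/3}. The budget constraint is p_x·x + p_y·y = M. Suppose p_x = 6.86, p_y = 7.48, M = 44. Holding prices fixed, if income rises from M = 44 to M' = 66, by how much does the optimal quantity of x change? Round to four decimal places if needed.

The MRS is 2·y/x. Set MRS = p_x/p_y.
Rearranging, p_y·y = (1/2)·p_x·x. Substituting into the budget gives p_x·x·(1 + (1/2)) = M.
Demand: x*(p_x,p_y,M) = 2/3·M/p_x and y* = 1/3·M/p_y.
At p_x=6.86, p_y=7.48, M=44: x* = 2/3·44/6.86 = 4.276.
At M' = 66: x* = 6.414. Change: 6.414 − 4.276 = 2.138.

Δx* = 2.138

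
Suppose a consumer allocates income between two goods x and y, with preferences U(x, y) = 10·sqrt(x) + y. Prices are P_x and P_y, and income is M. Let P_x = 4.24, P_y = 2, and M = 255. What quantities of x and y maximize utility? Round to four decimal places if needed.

x* = 5.5625, y* = 115.7075

Solve: √x = 5·P_y/P_x, so x*(P_x,P_y) = (5·P_y/P_x)², and y* = (M − P_x·x*)/P_y.
Plugging in: x* = (5·2/4.24)² = 5.5625, y* = 115.7075.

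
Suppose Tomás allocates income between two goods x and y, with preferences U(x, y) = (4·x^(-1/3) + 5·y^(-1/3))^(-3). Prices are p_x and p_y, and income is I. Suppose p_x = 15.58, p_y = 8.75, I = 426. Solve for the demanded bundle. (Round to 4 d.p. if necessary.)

MU_x ∝ 4·x^(-4/3), MU_y ∝ 5·y^(-4/3), so MRS = (4/5)·(y/x)^(4/3) = p_x/p_y.
Hence y/x = ((5/4)·p_x/p_y)^(1/(4/3)), i.e. raised to the 0.75 power.
Substitute y = (y/x)·x into the budget: x* = I/(p_x + p_y·(y/x)).
Numerically y/x = 1.822225, so x* = 426/(15.58 + 8.75·1.822225) = 13.5133 and y* = 1.822225·13.5133 = 24.6243.

x* = 13.5133, y* = 24.6243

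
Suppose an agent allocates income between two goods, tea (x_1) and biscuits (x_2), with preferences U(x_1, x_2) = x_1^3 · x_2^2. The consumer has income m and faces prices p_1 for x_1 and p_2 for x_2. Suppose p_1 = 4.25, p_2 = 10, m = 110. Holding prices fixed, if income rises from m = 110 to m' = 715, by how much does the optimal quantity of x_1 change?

Δx_1* = 85.4118

Demand: x_1*(p_1,p_2,m) = 0.6·m/p_1 and x_2* = 0.4·m/p_2.
At p_1=4.25, p_2=10, m=110: x_1* = 0.6·110/4.25 = 15.5294.
At m' = 715: x_1* = 100.9412. Change: 100.9412 − 15.5294 = 85.4118.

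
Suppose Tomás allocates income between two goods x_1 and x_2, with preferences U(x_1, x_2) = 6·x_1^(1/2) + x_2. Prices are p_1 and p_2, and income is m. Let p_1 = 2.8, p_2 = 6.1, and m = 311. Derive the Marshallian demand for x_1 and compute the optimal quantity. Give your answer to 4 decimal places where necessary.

Utility is quasi-linear in x_2; the FOC for x_1 is 3/√x_1 = p_1/p_2.
Thus x_1* = (3·p_2/p_1)² — independent of m — with the rest of income spent on x_2.
Plugging in: x_1* = (3·6.1/2.8)² = 42.7156.

x_1* = 42.7156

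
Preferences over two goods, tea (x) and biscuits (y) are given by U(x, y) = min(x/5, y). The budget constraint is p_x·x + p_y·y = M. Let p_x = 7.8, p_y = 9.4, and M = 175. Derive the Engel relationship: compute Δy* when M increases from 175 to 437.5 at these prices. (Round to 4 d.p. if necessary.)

Demand: x*(p_x,p_y,M) = 5·M/(5·p_x + p_y), y* = M/(5·p_x + p_y).
Here 5·7.8 + 9.4 = 48.4, giving y* = 3.6157.
At M' = 437.5: y* = 9.0393. Change: 9.0393 − 3.6157 = 5.4236.

Δy* = 5.4236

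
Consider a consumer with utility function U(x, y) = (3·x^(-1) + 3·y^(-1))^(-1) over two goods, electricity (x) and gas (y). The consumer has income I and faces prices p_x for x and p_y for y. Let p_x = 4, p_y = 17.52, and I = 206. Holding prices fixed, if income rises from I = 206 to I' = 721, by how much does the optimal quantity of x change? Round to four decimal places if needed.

Substitute y = (y/x)·x into the budget: x* = I/(p_x + p_y·(y/x)).
Numerically y/x = 0.477818, so x* = 206/(4 + 17.52·0.477818) = 16.6513.
At I' = 721: x* = 58.2797. Change: 58.2797 − 16.6513 = 41.6283.

Δx* = 41.6283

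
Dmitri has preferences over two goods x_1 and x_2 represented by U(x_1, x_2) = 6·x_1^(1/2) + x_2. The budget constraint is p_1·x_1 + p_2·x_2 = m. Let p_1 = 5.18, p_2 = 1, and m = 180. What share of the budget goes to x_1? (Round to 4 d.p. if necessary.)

Thus x_1* = (3·p_2/p_1)² — independent of m — with the rest of income spent on x_2.
Plugging in: x_1* = (3·1/5.18)² = 0.3354, x_2* = 178.2625.
Expenditure on x_1: 5.18·0.3354 = 1.7375; share = 0.0097.

share on x_1 = 0.0097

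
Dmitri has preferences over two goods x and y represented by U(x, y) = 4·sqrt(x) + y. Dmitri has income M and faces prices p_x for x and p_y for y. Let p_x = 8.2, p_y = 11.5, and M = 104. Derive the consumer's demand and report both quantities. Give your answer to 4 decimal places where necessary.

x* = 7.8673, y* = 3.4337

Solve: √x = 2·p_y/p_x, so x*(p_x,p_y) = (2·p_y/p_x)², and y* = (M − p_x·x*)/p_y.
Plugging in: x* = (2·11.5/8.2)² = 7.8673, y* = 3.4337.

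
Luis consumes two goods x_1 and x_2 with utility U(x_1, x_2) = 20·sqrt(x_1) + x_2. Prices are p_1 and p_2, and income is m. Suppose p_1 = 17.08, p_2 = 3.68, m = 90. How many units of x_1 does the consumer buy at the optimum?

MU_x_1 = 10/√x_1, MU_x_2 = 1. Tangency: 10/√x_1 = p_1/p_2.
Thus x_1* = (10·p_2/p_1)² — independent of m — with the rest of income spent on x_2.
Plugging in: x_1* = (10·3.68/17.08)² = 4.6422.

x_1* = 4.6422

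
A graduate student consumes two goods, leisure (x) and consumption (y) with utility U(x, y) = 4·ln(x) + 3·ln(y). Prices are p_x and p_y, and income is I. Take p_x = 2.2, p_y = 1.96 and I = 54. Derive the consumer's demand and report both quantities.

x* = 14.026, y* = 11.8076

MU_x/MU_y = (4·y)/(3·x); tangency sets this equal to p_x/p_y.
Rearranging, p_y·y = (3/4)·p_x·x. Substituting into the budget gives p_x·x·(1 + (3/4)) = I.
Demand: x*(p_x,p_y,I) = 4/7·I/p_x and y* = 3/7·I/p_y.
At p_x=2.2, p_y=1.96, I=54: x* = 4/7·54/2.2 = 14.026, y* = 11.8076.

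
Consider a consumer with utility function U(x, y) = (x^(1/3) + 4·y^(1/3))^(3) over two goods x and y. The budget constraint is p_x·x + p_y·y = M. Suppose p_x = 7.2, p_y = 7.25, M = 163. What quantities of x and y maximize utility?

MRS = MU_x/MU_y = (1/4)·(y/x)^(2/3). Set equal to p_x/p_y.
Solve for the ratio: y/x = [4·p_x/p_y]^(1.5).
With the ratio pinned down, the budget gives x* = M/(p_x + p_y·(y/x)) and y* = (y/x)·x*.
Numerically y/x = 7.917384, so x* = 163/(7.2 + 7.25·7.917384) = 2.5232 and y* = 7.917384·2.5232 = 19.977.

x* = 2.5232, y* = 19.977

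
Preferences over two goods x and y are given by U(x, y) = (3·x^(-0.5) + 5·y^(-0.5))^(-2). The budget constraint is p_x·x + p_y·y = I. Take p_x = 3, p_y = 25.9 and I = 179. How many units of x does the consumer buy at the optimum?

x* = 15.3631

MRS = MU_x/MU_y = (3/5)·(y/x)^(1.5). Set equal to p_x/p_y.
Hence y/x = ((5/3)·p_x/p_y)^(1/(1.5)), i.e. raised to the 2/3 power.
Substitute y = (y/x)·x into the budget: x* = I/(p_x + p_y·(y/x)).
Numerically y/x = 0.334026, so x* = 179/(3 + 25.9·0.334026) = 15.3631.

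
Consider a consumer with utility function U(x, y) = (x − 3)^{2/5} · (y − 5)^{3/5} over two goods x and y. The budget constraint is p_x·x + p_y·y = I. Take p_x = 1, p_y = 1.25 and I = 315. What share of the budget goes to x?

Let x' = x−3, y' = y−5. MRS = (2/3)·y'/x' = p_x/p_y.
After buying the subsistence bundle (3, 5), a share 0.4 of the remaining income goes to x: x* = 3 + 0.4·(I − 3p_x − 5p_y)/p_x.
Discretionary income = 315 − 3·1 − 5·1.25 = 305.75; x* = 3 + 0.4·305.75/1 = 125.3; y* = 5 + 0.6·305.75/1.25 = 151.76.
Expenditure on x: 1·125.3 = 125.3; share = 0.3978.

share on x = 0.3978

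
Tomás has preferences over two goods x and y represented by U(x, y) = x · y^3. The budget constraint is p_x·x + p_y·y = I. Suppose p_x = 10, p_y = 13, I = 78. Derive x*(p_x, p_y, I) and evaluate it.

x* = 1.95

MU_x/MU_y = (y)/(3·x); tangency sets this equal to p_x/p_y.
So p_y·y = 3·p_x·x; combined with the budget, a share 0.25 of income goes to x.
Demand: x*(p_x,p_y,I) = 0.25·I/p_x and y* = 0.75·I/p_y.
At p_x=10, p_y=13, I=78: x* = 0.25·78/10 = 1.95.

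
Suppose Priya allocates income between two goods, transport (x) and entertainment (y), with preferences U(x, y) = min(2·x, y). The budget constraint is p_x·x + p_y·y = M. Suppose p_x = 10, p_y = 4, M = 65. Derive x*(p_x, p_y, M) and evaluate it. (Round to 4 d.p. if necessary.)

x* = 3.6111

Leontief preferences: the optimum is at the kink where x/1 = y/2, i.e. y = 2·x.
Budget: p_x·x + p_y·2·x = M, so (p_x + 2·p_y)·x = M.
Demand: x*(p_x,p_y,M) = M/(p_x + 2·p_y), y* = 2·M/(p_x + 2·p_y).
Here 10 + 2·4 = 18, giving x* = 3.6111.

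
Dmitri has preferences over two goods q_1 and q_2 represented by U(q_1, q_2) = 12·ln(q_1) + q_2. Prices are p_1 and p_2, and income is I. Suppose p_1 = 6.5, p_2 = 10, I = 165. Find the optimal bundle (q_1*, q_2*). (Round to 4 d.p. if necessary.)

q_1* = 18.4615, q_2* = 4.5

MU_q_1 = 12/q_1, MU_q_2 = 1. Tangency: 12/q_1 = p_1/p_2.
So q_1*(p_1,p_2) = 12·p_2/p_1, independent of income; and q_2* = (I − 12·p_2)/p_2.
At the given prices: q_1* = 12·10/6.5 = 18.4615, and q_2* = 4.5.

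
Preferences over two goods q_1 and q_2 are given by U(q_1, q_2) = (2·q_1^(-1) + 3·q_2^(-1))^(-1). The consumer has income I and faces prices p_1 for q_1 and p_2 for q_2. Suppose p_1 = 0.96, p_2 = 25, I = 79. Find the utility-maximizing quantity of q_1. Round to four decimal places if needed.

Substitute q_2 = (q_2/q_1)·q_1 into the budget: q_1* = I/(p_1 + p_2·(q_2/q_1)).
Numerically q_2/q_1 = 0.24, so q_1* = 79/(0.96 + 25·0.24) = 11.3506.

q_1* = 11.3506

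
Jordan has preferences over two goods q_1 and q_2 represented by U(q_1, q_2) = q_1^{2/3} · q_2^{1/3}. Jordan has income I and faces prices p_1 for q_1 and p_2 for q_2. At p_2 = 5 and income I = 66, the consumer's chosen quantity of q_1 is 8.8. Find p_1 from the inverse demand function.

The MRS is 2·q_2/q_1. Set MRS = p_1/p_2.
Rearranging, p_2·q_2 = (1/2)·p_1·q_1. Substituting into the budget gives p_1·q_1·(1 + (1/2)) = I.
Demand: q_1*(p_1,p_2,I) = 2/3·I/p_1 and q_2* = 1/3·I/p_2.
Set q_1* = 8.8 in the demand function and solve for p_1: p_1 = 5.

p_1 = 5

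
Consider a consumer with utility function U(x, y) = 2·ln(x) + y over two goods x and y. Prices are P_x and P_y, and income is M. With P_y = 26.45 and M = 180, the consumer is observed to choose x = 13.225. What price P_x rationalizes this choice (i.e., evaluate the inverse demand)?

P_x = 4

Set MRS = P_x/P_y: (2/x)/1 = P_x/P_y.
So x*(P_x,P_y) = 2·P_y/P_x, independent of income; and y* = (M − 2·P_y)/P_y.
Set x* = 13.225 in the demand function and solve for P_x: P_x = 4.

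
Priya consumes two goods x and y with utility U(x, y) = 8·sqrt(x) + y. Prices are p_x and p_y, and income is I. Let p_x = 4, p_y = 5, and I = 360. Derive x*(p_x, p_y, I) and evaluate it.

MU_x = 4/√x, MU_y = 1. Tangency: 4/√x = p_x/p_y.
Solve: √x = 4·p_y/p_x, so x*(p_x,p_y) = (4·p_y/p_x)², and y* = (I − p_x·x*)/p_y.
Plugging in: x* = (4·5/4)² = 25.

x* = 25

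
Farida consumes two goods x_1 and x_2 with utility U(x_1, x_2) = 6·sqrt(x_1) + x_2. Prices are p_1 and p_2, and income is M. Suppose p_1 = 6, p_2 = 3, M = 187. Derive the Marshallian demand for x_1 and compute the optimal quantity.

Utility is quasi-linear in x_2; the FOC for x_1 is 3/√x_1 = p_1/p_2.
Solve: √x_1 = 3·p_2/p_1, so x_1*(p_1,p_2) = (3·p_2/p_1)², and x_2* = (M − p_1·x_1*)/p_2.
Plugging in: x_1* = (3·3/6)² = 2.25.

x_1* = 2.25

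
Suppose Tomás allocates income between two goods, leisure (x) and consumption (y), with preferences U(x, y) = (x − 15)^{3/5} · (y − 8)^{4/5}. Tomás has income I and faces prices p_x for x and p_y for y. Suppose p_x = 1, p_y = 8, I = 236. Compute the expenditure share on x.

Discretionary income = 236 − 15·1 − 8·8 = 157; x* = 15 + 3/7·157/1 = 82.2857; y* = 8 + 4/7·157/8 = 19.2143.
Expenditure on x: 1·82.2857 = 82.2857; share = 0.3487.

share on x = 0.3487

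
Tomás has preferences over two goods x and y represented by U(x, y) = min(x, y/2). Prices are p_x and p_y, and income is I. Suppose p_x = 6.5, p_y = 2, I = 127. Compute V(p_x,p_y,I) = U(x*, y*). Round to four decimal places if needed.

V = 12.0952

Leontief preferences: the optimum is at the kink where x/1 = y/2, i.e. y = 2·x.
Budget: p_x·x + p_y·2·x = I, so (p_x + 2·p_y)·x = I.
Demand: x*(p_x,p_y,I) = I/(p_x + 2·p_y), y* = 2·I/(p_x + 2·p_y).
Here 6.5 + 2·2 = 10.5, giving x* = 12.0952 and y* = 24.1905.
Utility at the optimum: U(12.0952, 24.1905) = 12.0952.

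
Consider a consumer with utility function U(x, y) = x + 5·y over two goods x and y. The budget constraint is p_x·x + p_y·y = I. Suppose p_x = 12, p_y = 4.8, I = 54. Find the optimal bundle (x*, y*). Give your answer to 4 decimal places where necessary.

y gives more utility per dollar, so spend all income on y: y* = I/p_y, x* = 0.
Numerically: x* = 0, y* = 11.25.

x* = 0, y* = 11.25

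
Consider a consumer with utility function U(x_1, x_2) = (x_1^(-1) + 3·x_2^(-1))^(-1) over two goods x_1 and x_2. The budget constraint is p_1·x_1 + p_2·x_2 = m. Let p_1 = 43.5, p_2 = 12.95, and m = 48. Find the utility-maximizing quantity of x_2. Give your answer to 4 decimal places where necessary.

MRS = MU_x_1/MU_x_2 = (1/3)·(x_2/x_1)^(2). Set equal to p_1/p_2.
Solve for the ratio: x_2/x_1 = [3·p_1/p_2]^(0.5).
Substitute x_2 = (x_2/x_1)·x_1 into the budget: x_1* = m/(p_1 + p_2·(x_2/x_1)).
Numerically x_2/x_1 = 3.174464, so x_1* = 48/(43.5 + 12.95·3.174464) = 0.5673 and x_2* = 3.174464·0.5673 = 1.8009.

x_2* = 1.8009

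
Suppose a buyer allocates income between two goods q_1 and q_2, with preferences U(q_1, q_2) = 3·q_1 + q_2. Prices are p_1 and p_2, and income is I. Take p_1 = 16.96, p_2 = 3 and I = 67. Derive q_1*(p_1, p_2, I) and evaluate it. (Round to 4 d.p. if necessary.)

Linear utility — the consumer picks whichever good has higher MU/price: 3/16.96 = 0.1769 vs 1/3 = 0.3333.
q_2 gives more utility per dollar, so spend all income on q_2: q_2* = I/p_2, q_1* = 0.
Numerically: q_1* = 0, q_2* = 22.3333.

q_1* = 0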